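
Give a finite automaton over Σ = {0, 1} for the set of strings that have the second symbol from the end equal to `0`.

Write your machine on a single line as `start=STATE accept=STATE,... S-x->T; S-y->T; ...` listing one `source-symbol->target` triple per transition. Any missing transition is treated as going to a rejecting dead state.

A DFA must remember the last 2 symbols (since which symbol is second-to-last isn't known until the input ends). Use one state per possible window of the last ≤2 symbols; accept from those whose window starts with `0`.
        0   1  
>  S0   S1  S2 
   S1   S3  S4 
   S2   S5  S6 
 * S3   S3  S4 
 * S4   S5  S6 
   S5   S3  S4 
   S6   S5  S6 
(> = start, * = accepting)

start=S0; accept=S3,S4; S0-0->S1; S0-1->S2; S1-0->S3; S1-1->S4; S2-0->S5; S2-1->S6; S3-0->S3; S3-1->S4; S4-0->S5; S4-1->S6; S5-0->S3; S5-1->S4; S6-0->S5; S6-1->S6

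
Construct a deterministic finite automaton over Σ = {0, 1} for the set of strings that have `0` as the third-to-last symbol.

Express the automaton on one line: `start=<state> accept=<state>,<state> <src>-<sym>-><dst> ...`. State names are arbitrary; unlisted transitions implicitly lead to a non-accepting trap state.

start=q0 accept=q7,q8,q9,q10 q0-0->q1 q0-1->q2 q1-0->q3 q1-1->q4 q2-0->q5 q2-1->q6 q3-0->q7 q3-1->q8 q4-0->q9 q4-1->q10 q5-0->q11 q5-1->q12 q6-0->q13 q6-1->q14 q7-0->q7 q7-1->q8 q8-0->q9 q8-1->q10 q9-0->q11 q9-1->q12 q10-0->q13 q10-1->q14 q11-0->q7 q11-1->q8 q12-0->q9 q12-1->q10 q13-0->q11 q13-1->q12 q14-0->q13 q14-1->q14

A DFA must remember the last 3 symbols (since which symbol is third-to-last isn't known until the input ends). Use one state per possible window of the last ≤3 symbols; accept from those whose window starts with `0`.
A 15-state machine:
          0    1  
>  q0     q1   q2 
   q1     q3   q4 
   q2     q5   q6 
   q3     q7   q8 
   q4     q9  q10 
   q5    q11  q12 
   q6    q13  q14 
 * q7     q7   q8 
 * q8     q9  q10 
 * q9    q11  q12 
 * q10   q13  q14 
   q11    q7   q8 
   q12    q9  q10 
   q13   q11  q12 
   q14   q13  q14 
(> = start, * = accepting)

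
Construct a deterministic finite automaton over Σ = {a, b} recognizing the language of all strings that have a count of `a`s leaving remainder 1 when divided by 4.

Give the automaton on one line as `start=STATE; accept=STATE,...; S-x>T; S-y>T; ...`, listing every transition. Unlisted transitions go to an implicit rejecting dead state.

Keep the running count of `a`s modulo 4: each `a` advances along the cycle q0 → q1 → q2 → q3 → q0 while other symbols loop. Accept at q1.
A 4-state machine:
        a   b  
>  q0   q1  q0 
 * q1   q2  q1 
   q2   q3  q2 
   q3   q0  q3 
(> = start, * = accepting)

start=q0; accept=q1; q0-a>q1; q0-b>q0; q1-a>q2; q1-b>q1; q2-a>q3; q2-b>q2; q3-a>q0; q3-b>q3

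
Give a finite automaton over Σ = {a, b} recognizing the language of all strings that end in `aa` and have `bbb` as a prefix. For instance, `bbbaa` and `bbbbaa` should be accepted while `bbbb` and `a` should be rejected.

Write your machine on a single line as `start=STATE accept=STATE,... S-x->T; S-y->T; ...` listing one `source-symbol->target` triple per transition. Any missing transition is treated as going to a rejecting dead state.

Build one automaton per condition and run them in lockstep. The first has 3 states tracking how much of the suffix `aa` has currently been matched; the second has 5 states tracking whether the input so far still matches the prefix `bbb`. A product state is a pair (one from each), accepting exactly when both do. After merging equivalent states the machine shrinks.
With 7 states:
        a   b  
>  q0   q1  q2 
   q1   q1  q1 
   q2   q1  q3 
   q3   q1  q4 
   q4   q5  q4 
   q5   q6  q4 
 * q6   q6  q4 
(> = start, * = accepting)

start=q0; accept=q6; q0-a->q1; q0-b->q2; q1-a->q1; q1-b->q1; q2-a->q1; q2-b->q3; q3-a->q1; q3-b->q4; q4-a->q5; q4-b->q4; q5-a->q6; q5-b->q4; q6-a->q6; q6-b->q4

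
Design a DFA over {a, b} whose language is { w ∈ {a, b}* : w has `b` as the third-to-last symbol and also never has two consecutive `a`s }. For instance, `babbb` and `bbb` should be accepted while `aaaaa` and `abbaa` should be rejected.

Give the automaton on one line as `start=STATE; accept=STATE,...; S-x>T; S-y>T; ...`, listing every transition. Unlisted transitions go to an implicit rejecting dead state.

start=S0; accept=S12,S13,S14; S0-a>S1; S0-b>S2; S1-a>S3; S1-b>S4; S2-a>S5; S2-b>S6; S3-a>S7; S3-b>S8; S4-a>S9; S4-b>S10; S5-a>S11; S5-b>S12; S6-a>S13; S6-b>S14; S7-a>S7; S7-b>S8; S8-a>S15; S8-b>S16; S9-a>S11; S9-b>S12; S10-a>S13; S10-b>S14; S11-a>S7; S11-b>S8; S12-a>S9; S12-b>S10; S13-a>S11; S13-b>S12; S14-a>S13; S14-b>S14; S15-a>S11; S15-b>S17; S16-a>S18; S16-b>S19; S17-a>S15; S17-b>S16; S18-a>S11; S18-b>S17; S19-a>S18; S19-b>S19

Build one automaton per condition and run them in lockstep. One (15 states) tracks the last 3 symbols read; the other (3 states) tracks partial matches of the forbidden pattern `aa`. Each combined state is a pair, one component from each; accept when both components accept.
          a    b  
>  S0     S1   S2 
   S1     S3   S4 
   S2     S5   S6 
   S3     S7   S8 
   S4     S9  S10 
   S5    S11  S12 
   S6    S13  S14 
   S7     S7   S8 
   S8    S15  S16 
   S9    S11  S12 
   S10   S13  S14 
   S11    S7   S8 
 * S12    S9  S10 
 * S13   S11  S12 
 * S14   S13  S14 
   S15   S11  S17 
   S16   S18  S19 
   S17   S15  S16 
   S18   S11  S17 
   S19   S18  S19 
(> = start, * = accepting)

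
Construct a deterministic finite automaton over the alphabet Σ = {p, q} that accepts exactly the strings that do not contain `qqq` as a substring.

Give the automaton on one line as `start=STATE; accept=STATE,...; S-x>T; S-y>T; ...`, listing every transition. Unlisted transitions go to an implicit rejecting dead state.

Track partial matches of the forbidden pattern `qqq`. State s3 is a dead state reached once `qqq` has occurred; every other state accepts. s0 means no part of `qqq` is currently matched.
A 4-state machine:
        p   q  
>* s0   s0  s1 
 * s1   s0  s2 
 * s2   s0  s3 
   s3   s3  s3 
(> = start, * = accepting)

start=s0; accept=s0,s1,s2; s0-p>s0; s0-q>s1; s1-p>s0; s1-q>s2; s2-p>s0; s2-q>s3; s3-p>s3; s3-q>s3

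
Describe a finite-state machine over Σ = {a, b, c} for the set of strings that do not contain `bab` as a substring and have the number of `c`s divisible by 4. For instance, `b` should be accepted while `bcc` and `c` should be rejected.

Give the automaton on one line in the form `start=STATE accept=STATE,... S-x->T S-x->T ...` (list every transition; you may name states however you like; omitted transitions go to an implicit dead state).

Run two small machines in parallel and take their product. One (4 states) tracks partial matches of the forbidden pattern `bab`; the other (4 states) tracks the count of `c`s modulo 4. Each combined state is a pair, one component from each; accept when both components accept.
A 16-state machine:
          a    b    c  
>* q0     q0   q1   q2 
 * q1     q3   q1   q2 
   q2     q2   q4   q5 
 * q3     q0   q6   q2 
   q4     q7   q4   q5 
   q5     q5   q8   q9 
   q6     q6   q6  q10 
   q7     q2  q10   q5 
   q8    q11   q8   q9 
   q9     q9  q12   q0 
   q10   q10  q10  q13 
   q11    q5  q13   q9 
   q12   q14  q12   q0 
   q13   q13  q13  q15 
   q14    q9  q15   q0 
   q15   q15  q15   q6 
(> = start, * = accepting)

start=q0 accept=q0,q1,q3 q0-a->q0 q0-b->q1 q0-c->q2 q1-a->q3 q1-b->q1 q1-c->q2 q2-a->q2 q2-b->q4 q2-c->q5 q3-a->q0 q3-b->q6 q3-c->q2 q4-a->q7 q4-b->q4 q4-c->q5 q5-a->q5 q5-b->q8 q5-c->q9 q6-a->q6 q6-b->q6 q6-c->q10 q7-a->q2 q7-b->q10 q7-c->q5 q8-a->q11 q8-b->q8 q8-c->q9 q9-a->q9 q9-b->q12 q9-c->q0 q10-a->q10 q10-b->q10 q10-c->q13 q11-a->q5 q11-b->q13 q11-c->q9 q12-a->q14 q12-b->q12 q12-c->q0 q13-a->q13 q13-b->q13 q13-c->q15 q14-a->q9 q14-b->q15 q14-c->q0 q15-a->q15 q15-b->q15 q15-c->q6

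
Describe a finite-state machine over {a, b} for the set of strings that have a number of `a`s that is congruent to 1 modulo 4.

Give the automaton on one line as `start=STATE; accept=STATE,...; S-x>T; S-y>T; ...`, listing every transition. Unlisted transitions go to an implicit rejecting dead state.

start=S0; accept=S1; S0-a>S1; S0-b>S0; S1-a>S2; S1-b>S1; S2-a>S3; S2-b>S2; S3-a>S0; S3-b>S3

The only thing that matters is how many `a`s have appeared, reduced mod 4. Use one state per residue: S0 for 0, …, S3 for 3. Reading `a` moves to the next residue; anything else stays put. S1 is accepting.
A 4-state machine:
        a   b  
>  S0   S1  S0 
 * S1   S2  S1 
   S2   S3  S2 
   S3   S0  S3 
(> = start, * = accepting)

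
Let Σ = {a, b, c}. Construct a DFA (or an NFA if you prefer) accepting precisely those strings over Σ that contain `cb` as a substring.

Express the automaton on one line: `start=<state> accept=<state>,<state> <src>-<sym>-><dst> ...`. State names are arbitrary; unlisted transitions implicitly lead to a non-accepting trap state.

Track how much of `cb` has been matched so far: state S0 is no progress, S2 is the absorbing accept state reached once `cb` has occurred. Intermediate states record partial matches; on a mismatch, fall back to the longest reusable overlap.
With 3 states:
        a   b   c  
>  S0   S0  S0  S1 
   S1   S0  S2  S1 
 * S2   S2  S2  S2 
(> = start, * = accepting)

start=S0 accept=S2 S0-a->S0 S0-b->S0 S0-c->S1 S1-a->S0 S1-b->S2 S1-c->S1 S2-a->S2 S2-b->S2 S2-c->S2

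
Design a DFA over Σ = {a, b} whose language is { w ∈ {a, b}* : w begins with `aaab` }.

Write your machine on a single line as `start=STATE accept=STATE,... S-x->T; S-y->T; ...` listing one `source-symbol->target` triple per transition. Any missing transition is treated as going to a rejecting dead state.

start=s0; accept=s4; s0-a->s1; s0-b->s5; s1-a->s2; s1-b->s5; s2-a->s3; s2-b->s5; s3-a->s5; s3-b->s4; s4-a->s4; s4-b->s4; s5-a->s5; s5-b->s5

Check the first 4 symbols one by one: s0 through s3 record how many have matched `aaab` so far; any wrong symbol goes to the dead state s5. After all 4 match we enter the accepting sink s4.
A 6-state machine:
        a   b  
>  s0   s1  s5 
   s1   s2  s5 
   s2   s3  s5 
   s3   s5  s4 
 * s4   s4  s4 
   s5   s5  s5 
(> = start, * = accepting)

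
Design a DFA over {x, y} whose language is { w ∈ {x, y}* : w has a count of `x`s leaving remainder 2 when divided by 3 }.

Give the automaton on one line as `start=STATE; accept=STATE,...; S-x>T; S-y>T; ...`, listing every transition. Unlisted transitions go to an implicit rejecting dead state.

The only thing that matters is how many `x`s have appeared, reduced mod 3. Use one state per residue: A for 0, …, C for 2. Reading `x` moves to the next residue; anything else stays put. C is accepting.
3 states suffice.
       x  y 
>  A   B  A 
   B   C  B 
 * C   A  C 
(> = start, * = accepting)

start=A; accept=C; A-x>B; A-y>A; B-x>C; B-y>B; C-x>A; C-y>C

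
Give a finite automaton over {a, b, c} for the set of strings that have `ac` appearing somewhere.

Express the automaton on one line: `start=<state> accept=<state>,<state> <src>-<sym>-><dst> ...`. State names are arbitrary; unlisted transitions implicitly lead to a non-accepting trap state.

start=q0 accept=q2 q0-a->q1 q0-b->q0 q0-c->q0 q1-a->q1 q1-b->q0 q1-c->q2 q2-a->q2 q2-b->q2 q2-c->q2

Track how much of `ac` has been matched so far: state q0 is no progress, q2 is the absorbing accept state reached once `ac` has occurred. Intermediate states record partial matches; on a mismatch, fall back to the longest reusable overlap.
With 3 states:
        a   b   c  
>  q0   q1  q0  q0 
   q1   q1  q0  q2 
 * q2   q2  q2  q2 
(> = start, * = accepting)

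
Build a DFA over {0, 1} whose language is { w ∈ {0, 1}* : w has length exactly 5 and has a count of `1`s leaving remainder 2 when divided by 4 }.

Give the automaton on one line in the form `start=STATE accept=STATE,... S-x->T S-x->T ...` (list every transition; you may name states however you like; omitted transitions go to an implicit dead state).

start=q0 accept=q16 q0-0->q1 q0-1->q2 q1-0->q3 q1-1->q4 q2-0->q4 q2-1->q5 q3-0->q6 q3-1->q7 q4-0->q7 q4-1->q8 q5-0->q8 q5-1->q9 q6-0->q10 q6-1->q11 q7-0->q11 q7-1->q12 q8-0->q12 q8-1->q13 q9-0->q13 q9-1->q10 q10-0->q14 q10-1->q15 q11-0->q15 q11-1->q16 q12-0->q16 q12-1->q17 q13-0->q17 q13-1->q14 q14-0->q18 q14-1->q19 q15-0->q19 q15-1->q20 q16-0->q20 q16-1->q21 q17-0->q21 q17-1->q18 q18-0->q18 q18-1->q19 q19-0->q19 q19-1->q20 q20-0->q20 q20-1->q21 q21-0->q21 q21-1->q18

Handle the two conditions separately and then intersect. One (7 states) tracks the input length, saturating at 6; the other (4 states) tracks the count of `1`s modulo 4. Each combined state is a pair, one component from each; accept when both components accept.
22 states suffice.
          0    1  
>  q0     q1   q2 
   q1     q3   q4 
   q2     q4   q5 
   q3     q6   q7 
   q4     q7   q8 
   q5     q8   q9 
   q6    q10  q11 
   q7    q11  q12 
   q8    q12  q13 
   q9    q13  q10 
   q10   q14  q15 
   q11   q15  q16 
   q12   q16  q17 
   q13   q17  q14 
   q14   q18  q19 
   q15   q19  q20 
 * q16   q20  q21 
   q17   q21  q18 
   q18   q18  q19 
   q19   q19  q20 
   q20   q20  q21 
   q21   q21  q18 
(> = start, * = accepting)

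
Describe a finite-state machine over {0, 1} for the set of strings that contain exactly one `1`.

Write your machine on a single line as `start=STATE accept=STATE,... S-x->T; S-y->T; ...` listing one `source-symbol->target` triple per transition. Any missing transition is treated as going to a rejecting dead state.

start=q0; accept=q1; q0-0->q0; q0-1->q1; q1-0->q1; q1-1->q2; q2-0->q2; q2-1->q2

Count `1`s, saturating at 2: state q0 means no `1` yet, q1 means one `1` seen, q2 means more than one. Each `1` increments (capped at q2); other symbols loop. Accept from {q1}.
A 3-state machine:
        0   1  
>  q0   q0  q1 
 * q1   q1  q2 
   q2   q2  q2 
(> = start, * = accepting)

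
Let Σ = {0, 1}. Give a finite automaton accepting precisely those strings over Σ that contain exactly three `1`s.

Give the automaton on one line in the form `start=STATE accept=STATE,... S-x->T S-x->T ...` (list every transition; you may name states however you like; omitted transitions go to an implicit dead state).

Count `1`s, saturating at 4: states q0 through q3 mean 0 through 3 `1`s seen; q4 means more than 3. Each `1` increments (capped at q4); other symbols loop. Accept from {q3}.
5 states suffice.
        0   1  
>  q0   q0  q1 
   q1   q1  q2 
   q2   q2  q3 
 * q3   q3  q4 
   q4   q4  q4 
(> = start, * = accepting)

start=q0 accept=q3 q0-0->q0 q0-1->q1 q1-0->q1 q1-1->q2 q2-0->q2 q2-1->q3 q3-0->q3 q3-1->q4 q4-0->q4 q4-1->q4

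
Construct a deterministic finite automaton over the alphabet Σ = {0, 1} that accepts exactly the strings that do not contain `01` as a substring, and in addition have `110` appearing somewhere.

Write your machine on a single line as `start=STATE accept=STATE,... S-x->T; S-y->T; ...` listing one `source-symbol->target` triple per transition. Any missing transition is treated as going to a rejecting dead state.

start=A; accept=E; A-0->B; A-1->C; B-0->B; B-1->B; C-0->B; C-1->D; D-0->E; D-1->D; E-0->E; E-1->B

Build one automaton per condition and run them in lockstep. One (3 states) tracks partial matches of the forbidden pattern `01`; the other (4 states) tracks whether and how much of `110` has been seen. Each combined state is a pair, one component from each; accept when both components accept. After merging equivalent states the machine shrinks.
With 5 states:
       0  1 
>  A   B  C 
   B   B  B 
   C   B  D 
   D   E  D 
 * E   E  B 
(> = start, * = accepting)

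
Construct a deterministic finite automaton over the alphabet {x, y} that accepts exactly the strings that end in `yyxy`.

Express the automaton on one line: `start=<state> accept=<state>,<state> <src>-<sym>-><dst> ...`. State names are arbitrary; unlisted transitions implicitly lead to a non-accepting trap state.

Let each state record the length of the longest suffix of the input read so far that is also a prefix of `yyxy`. q1 means the last symbol is `y`; q2 means the last 2 symbols are `yy`; q3 means the last 3 symbols are `yyx`; q4 means the last 4 symbols are `yyxy`. Accept only at q4, where the string currently ends in `yyxy`.
        x   y  
>  q0   q0  q1 
   q1   q0  q2 
   q2   q3  q2 
   q3   q0  q4 
 * q4   q0  q2 
(> = start, * = accepting)

start=q0 accept=q4 q0-x->q0 q0-y->q1 q1-x->q0 q1-y->q2 q2-x->q3 q2-y->q2 q3-x->q0 q3-y->q4 q4-x->q0 q4-y->q2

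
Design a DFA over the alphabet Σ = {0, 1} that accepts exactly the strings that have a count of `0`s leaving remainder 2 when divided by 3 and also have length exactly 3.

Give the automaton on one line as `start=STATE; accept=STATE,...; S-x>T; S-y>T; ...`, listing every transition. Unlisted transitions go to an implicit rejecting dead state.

start=q0; accept=q7; q0-0>q1; q0-1>q2; q1-0>q3; q1-1>q4; q2-0>q4; q2-1>q5; q3-0>q6; q3-1>q7; q4-0>q7; q4-1>q8; q5-0>q8; q5-1>q6; q6-0>q9; q6-1>q10; q7-0>q10; q7-1>q11; q8-0>q11; q8-1>q9; q9-0>q11; q9-1>q9; q10-0>q9; q10-1>q10; q11-0>q10; q11-1>q11

Build one automaton per condition and run them in lockstep. One (3 states) tracks the count of `0`s modulo 3; the other (5 states) tracks the input length, saturating at 4. Each combined state is a pair, one component from each; accept when both components accept.
12 states suffice.
          0    1  
>  q0     q1   q2 
   q1     q3   q4 
   q2     q4   q5 
   q3     q6   q7 
   q4     q7   q8 
   q5     q8   q6 
   q6     q9  q10 
 * q7    q10  q11 
   q8    q11   q9 
   q9    q11   q9 
   q10    q9  q10 
   q11   q10  q11 
(> = start, * = accepting)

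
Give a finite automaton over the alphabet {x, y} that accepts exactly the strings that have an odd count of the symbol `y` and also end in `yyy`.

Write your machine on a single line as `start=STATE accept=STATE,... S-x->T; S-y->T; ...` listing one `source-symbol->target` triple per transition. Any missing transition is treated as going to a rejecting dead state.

Run two small machines in parallel and take their product. The first has 2 states tracking the count of `y`s modulo 2; the second has 4 states tracking how much of the suffix `yyy` has currently been matched. A product state is a pair (one from each), accepting exactly when both do. Minimizing collapses redundant product states.
        x   y  
>  s0   s0  s1 
   s1   s2  s3 
   s2   s2  s0 
   s3   s0  s4 
 * s4   s2  s3 
(> = start, * = accepting)

start=s0; accept=s4; s0-x->s0; s0-y->s1; s1-x->s2; s1-y->s3; s2-x->s2; s2-y->s0; s3-x->s0; s3-y->s4; s4-x->s2; s4-y->s3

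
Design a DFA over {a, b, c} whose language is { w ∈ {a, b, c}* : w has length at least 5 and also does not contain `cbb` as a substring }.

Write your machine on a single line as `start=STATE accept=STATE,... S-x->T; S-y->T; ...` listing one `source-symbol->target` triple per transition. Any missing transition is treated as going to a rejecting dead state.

Run two small machines in parallel and take their product. The first has 7 states tracking the input length, saturating at 6; the second has 4 states tracking partial matches of the forbidden pattern `cbb`. A product state is a pair (one from each), accepting exactly when both do. Minimizing collapses redundant product states.
16 states suffice.
          a    b    c  
>  q0     q1   q1   q2 
   q1     q3   q3   q4 
   q2     q3   q5   q4 
   q3     q6   q6   q7 
   q4     q6   q8   q7 
   q5     q6   q9   q7 
   q6    q10  q10  q11 
   q7    q10  q12  q11 
   q8    q10   q9  q11 
   q9     q9   q9   q9 
   q10   q13  q13  q14 
   q11   q13  q15  q14 
   q12   q13   q9  q14 
 * q13   q13  q13  q14 
 * q14   q13  q15  q14 
 * q15   q13   q9  q14 
(> = start, * = accepting)

start=q0; accept=q13,q14,q15; q0-a->q1; q0-b->q1; q0-c->q2; q1-a->q3; q1-b->q3; q1-c->q4; q2-a->q3; q2-b->q5; q2-c->q4; q3-a->q6; q3-b->q6; q3-c->q7; q4-a->q6; q4-b->q8; q4-c->q7; q5-a->q6; q5-b->q9; q5-c->q7; q6-a->q10; q6-b->q10; q6-c->q11; q7-a->q10; q7-b->q12; q7-c->q11; q8-a->q10; q8-b->q9; q8-c->q11; q9-a->q9; q9-b->q9; q9-c->q9; q10-a->q13; q10-b->q13; q10-c->q14; q11-a->q13; q11-b->q15; q11-c->q14; q12-a->q13; q12-b->q9; q12-c->q14; q13-a->q13; q13-b->q13; q13-c->q14; q14-a->q13; q14-b->q15; q14-c->q14; q15-a->q13; q15-b->q9; q15-c->q14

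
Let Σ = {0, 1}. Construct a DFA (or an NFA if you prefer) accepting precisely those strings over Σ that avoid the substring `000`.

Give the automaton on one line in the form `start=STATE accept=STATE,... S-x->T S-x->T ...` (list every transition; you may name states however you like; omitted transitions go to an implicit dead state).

This is the complement of 'contains `000`'. Use the same substring-matching states — q0 through q3 holding how much of `000` has just been matched — but flip the accepting set: everything except the trap q3 accepts.
4 states suffice.
        0   1  
>* q0   q1  q0 
 * q1   q2  q0 
 * q2   q3  q0 
   q3   q3  q3 
(> = start, * = accepting)

start=q0 accept=q0,q1,q2 q0-0->q1 q0-1->q0 q1-0->q2 q1-1->q0 q2-0->q3 q2-1->q0 q3-0->q3 q3-1->q3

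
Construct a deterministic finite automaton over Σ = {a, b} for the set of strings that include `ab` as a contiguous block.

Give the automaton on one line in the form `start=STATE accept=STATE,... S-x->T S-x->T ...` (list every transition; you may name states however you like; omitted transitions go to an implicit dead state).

start=q0 accept=q2 q0-a->q1 q0-b->q0 q1-a->q1 q1-b->q2 q2-a->q2 q2-b->q2

Track how much of `ab` has been matched so far: state q0 is no progress, q2 is the absorbing accept state reached once `ab` has occurred. Intermediate states record partial matches; on a mismatch, fall back to the longest reusable overlap.
3 states suffice.
        a   b  
>  q0   q1  q0 
   q1   q1  q2 
 * q2   q2  q2 
(> = start, * = accepting)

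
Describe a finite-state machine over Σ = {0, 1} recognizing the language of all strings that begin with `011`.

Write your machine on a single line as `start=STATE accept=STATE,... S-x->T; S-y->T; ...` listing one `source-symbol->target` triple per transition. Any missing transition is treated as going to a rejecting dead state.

start=q0; accept=q3; q0-0->q1; q0-1->q4; q1-0->q4; q1-1->q2; q2-0->q4; q2-1->q3; q3-0->q3; q3-1->q3; q4-0->q4; q4-1->q4

Walk along `011` while the input agrees: from q0 take `0` to q1, and so on. Any deviation drops to the rejecting sink q4. Once q3 is reached the prefix is confirmed and every continuation is accepted.
        0   1  
>  q0   q1  q4 
   q1   q4  q2 
   q2   q4  q3 
 * q3   q3  q3 
   q4   q4  q4 
(> = start, * = accepting)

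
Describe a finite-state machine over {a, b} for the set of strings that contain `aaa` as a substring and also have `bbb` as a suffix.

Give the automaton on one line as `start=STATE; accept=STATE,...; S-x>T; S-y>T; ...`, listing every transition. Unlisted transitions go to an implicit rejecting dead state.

Build one automaton per condition and run them in lockstep. One (4 states) tracks whether and how much of `aaa` has been seen; the other (4 states) tracks how much of the suffix `bbb` has currently been matched. Each combined state is a pair, one component from each; accept when both components accept. After merging equivalent states the machine shrinks.
        a   b  
>  s0   s1  s0 
   s1   s2  s0 
   s2   s3  s0 
   s3   s3  s4 
   s4   s3  s5 
   s5   s3  s6 
 * s6   s3  s6 
(> = start, * = accepting)

start=s0; accept=s6; s0-a>s1; s0-b>s0; s1-a>s2; s1-b>s0; s2-a>s3; s2-b>s0; s3-a>s3; s3-b>s4; s4-a>s3; s4-b>s5; s5-a>s3; s5-b>s6; s6-a>s3; s6-b>s6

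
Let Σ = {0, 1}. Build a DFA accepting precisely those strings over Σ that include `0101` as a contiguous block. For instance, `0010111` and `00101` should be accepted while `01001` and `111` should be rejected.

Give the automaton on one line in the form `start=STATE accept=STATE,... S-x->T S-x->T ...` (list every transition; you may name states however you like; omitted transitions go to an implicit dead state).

Track how much of `0101` has been matched so far: state s0 is no progress, s4 is the absorbing accept state reached once `0101` has occurred. Intermediate states record partial matches; on a mismatch, fall back to the longest reusable overlap.
A 5-state machine:
        0   1  
>  s0   s1  s0 
   s1   s1  s2 
   s2   s3  s0 
   s3   s1  s4 
 * s4   s4  s4 
(> = start, * = accepting)

start=s0 accept=s4 s0-0->s1 s0-1->s0 s1-0->s1 s1-1->s2 s2-0->s3 s2-1->s0 s3-0->s1 s3-1->s4 s4-0->s4 s4-1->s4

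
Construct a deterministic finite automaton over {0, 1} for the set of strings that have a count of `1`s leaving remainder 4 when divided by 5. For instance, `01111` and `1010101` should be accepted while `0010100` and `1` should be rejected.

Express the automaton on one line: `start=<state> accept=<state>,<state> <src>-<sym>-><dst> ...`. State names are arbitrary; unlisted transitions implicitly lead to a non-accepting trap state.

Keep the running count of `1`s modulo 5: each `1` advances along the cycle A → B → C → D → E → A while other symbols loop. Accept at E.
A 5-state machine:
       0  1 
>  A   A  B 
   B   B  C 
   C   C  D 
   D   D  E 
 * E   E  A 
(> = start, * = accepting)

start=A accept=E A-0->A A-1->B B-0->B B-1->C C-0->C C-1->D D-0->D D-1->E E-0->E E-1->A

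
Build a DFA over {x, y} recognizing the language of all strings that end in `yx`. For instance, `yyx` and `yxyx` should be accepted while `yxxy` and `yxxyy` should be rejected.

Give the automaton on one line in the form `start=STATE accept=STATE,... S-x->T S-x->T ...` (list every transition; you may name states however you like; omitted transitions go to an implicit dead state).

start=A accept=C A-x->A A-y->B B-x->C B-y->B C-x->A C-y->B

Remember how much of `yx` the current input suffix matches. State A means no match yet; B means the last symbol is `y`; C means the last 2 symbols are `yx`. Only C accepts. On a mismatch, fall back to the longest proper suffix that is still a prefix of `yx`.
       x  y 
>  A   A  B 
   B   C  B 
 * C   A  B 
(> = start, * = accepting)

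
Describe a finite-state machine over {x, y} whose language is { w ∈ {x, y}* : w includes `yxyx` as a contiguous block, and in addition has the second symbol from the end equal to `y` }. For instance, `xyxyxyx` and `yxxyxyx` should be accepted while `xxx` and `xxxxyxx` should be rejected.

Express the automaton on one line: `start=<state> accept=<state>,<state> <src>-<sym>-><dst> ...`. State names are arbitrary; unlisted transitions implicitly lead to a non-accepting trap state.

start=A accept=I,L A-x->B A-y->C B-x->D B-y->E C-x->F C-y->G D-x->D D-y->E E-x->F E-y->G F-x->D F-y->H G-x->F G-y->G H-x->I H-y->G I-x->J I-y->K J-x->J J-y->K K-x->I K-y->L L-x->I L-y->L

Build one automaton per condition and run them in lockstep. One (5 states) tracks whether and how much of `yxyx` has been seen; the other (7 states) tracks the last 2 symbols read. Each combined state is a pair, one component from each; accept when both components accept.
A 12-state machine:
       x  y 
>  A   B  C 
   B   D  E 
   C   F  G 
   D   D  E 
   E   F  G 
   F   D  H 
   G   F  G 
   H   I  G 
 * I   J  K 
   J   J  K 
   K   I  L 
 * L   I  L 
(> = start, * = accepting)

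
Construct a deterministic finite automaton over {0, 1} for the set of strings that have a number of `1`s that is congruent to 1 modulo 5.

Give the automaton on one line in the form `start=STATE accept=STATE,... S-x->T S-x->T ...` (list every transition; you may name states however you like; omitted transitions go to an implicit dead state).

start=q0 accept=q1 q0-0->q0 q0-1->q1 q1-0->q1 q1-1->q2 q2-0->q2 q2-1->q3 q3-0->q3 q3-1->q4 q4-0->q4 q4-1->q0

The only thing that matters is how many `1`s have appeared, reduced mod 5. Use one state per residue: q0 for 0, …, q4 for 4. Reading `1` moves to the next residue; anything else stays put. q1 is accepting.
5 states suffice.
        0   1  
>  q0   q0  q1 
 * q1   q1  q2 
   q2   q2  q3 
   q3   q3  q4 
   q4   q4  q0 
(> = start, * = accepting)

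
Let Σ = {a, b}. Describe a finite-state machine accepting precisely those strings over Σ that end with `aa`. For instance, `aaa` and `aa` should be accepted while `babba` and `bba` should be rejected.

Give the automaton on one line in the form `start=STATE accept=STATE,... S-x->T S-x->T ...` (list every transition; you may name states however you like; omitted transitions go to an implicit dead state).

start=q0 accept=q2 q0-a->q1 q0-b->q0 q1-a->q2 q1-b->q0 q2-a->q2 q2-b->q0

Let each state record the length of the longest suffix of the input read so far that is also a prefix of `aa`. q1 means the last symbol is `a`; q2 means the last 2 symbols are `aa`. Accept only at q2, where the string currently ends in `aa`.
3 states suffice.
        a   b  
>  q0   q1  q0 
   q1   q2  q0 
 * q2   q2  q0 
(> = start, * = accepting)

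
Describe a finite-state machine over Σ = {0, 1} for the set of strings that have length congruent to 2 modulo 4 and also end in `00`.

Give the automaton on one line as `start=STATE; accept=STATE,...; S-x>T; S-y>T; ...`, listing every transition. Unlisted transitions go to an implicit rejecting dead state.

start=q0; accept=q3; q0-0>q1; q0-1>q2; q1-0>q3; q1-1>q4; q2-0>q5; q2-1>q4; q3-0>q6; q3-1>q7; q4-0>q8; q4-1>q7; q5-0>q6; q5-1>q7; q6-0>q9; q6-1>q0; q7-0>q10; q7-1>q0; q8-0>q9; q8-1>q0; q9-0>q11; q9-1>q2; q10-0>q11; q10-1>q2; q11-0>q3; q11-1>q4

Run two small machines in parallel and take their product. One (4 states) tracks the input length modulo 4; the other (3 states) tracks how much of the suffix `00` has currently been matched. Each combined state is a pair, one component from each; accept when both components accept.
12 states suffice.
          0    1  
>  q0     q1   q2 
   q1     q3   q4 
   q2     q5   q4 
 * q3     q6   q7 
   q4     q8   q7 
   q5     q6   q7 
   q6     q9   q0 
   q7    q10   q0 
   q8     q9   q0 
   q9    q11   q2 
   q10   q11   q2 
   q11    q3   q4 
(> = start, * = accepting)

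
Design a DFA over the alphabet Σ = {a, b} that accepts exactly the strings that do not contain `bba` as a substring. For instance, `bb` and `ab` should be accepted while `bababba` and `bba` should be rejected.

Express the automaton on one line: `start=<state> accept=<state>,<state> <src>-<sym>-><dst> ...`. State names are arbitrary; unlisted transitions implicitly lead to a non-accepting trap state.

start=s0 accept=s0,s1,s2 s0-a->s0 s0-b->s1 s1-a->s0 s1-b->s2 s2-a->s3 s2-b->s2 s3-a->s3 s3-b->s3

This is the complement of 'contains `bba`'. Use the same substring-matching states — s0 through s3 holding how much of `bba` has just been matched — but flip the accepting set: everything except the trap s3 accepts.
        a   b  
>* s0   s0  s1 
 * s1   s0  s2 
 * s2   s3  s2 
   s3   s3  s3 
(> = start, * = accepting)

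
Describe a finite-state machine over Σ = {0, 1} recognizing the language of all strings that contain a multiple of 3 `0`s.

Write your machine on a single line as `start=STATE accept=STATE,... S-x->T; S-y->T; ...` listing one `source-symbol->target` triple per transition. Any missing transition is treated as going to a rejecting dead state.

start=q0; accept=q0; q0-0->q1; q0-1->q0; q1-0->q2; q1-1->q1; q2-0->q0; q2-1->q2

The only thing that matters is how many `0`s have appeared, reduced mod 3. Use one state per residue: q0 for 0, …, q2 for 2. Reading `0` moves to the next residue; anything else stays put. q0 is accepting.
3 states suffice.
        0   1  
>* q0   q1  q0 
   q1   q2  q1 
   q2   q0  q2 
(> = start, * = accepting)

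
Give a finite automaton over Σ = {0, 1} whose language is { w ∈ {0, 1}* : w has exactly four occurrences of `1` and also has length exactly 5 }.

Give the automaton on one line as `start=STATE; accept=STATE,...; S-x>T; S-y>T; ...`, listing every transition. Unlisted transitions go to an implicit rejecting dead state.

start=q0; accept=q10; q0-0>q1; q0-1>q2; q1-0>q3; q1-1>q4; q2-0>q4; q2-1>q5; q3-0>q3; q3-1>q3; q4-0>q3; q4-1>q6; q5-0>q6; q5-1>q7; q6-0>q3; q6-1>q8; q7-0>q8; q7-1>q9; q8-0>q3; q8-1>q10; q9-0>q10; q9-1>q3; q10-0>q3; q10-1>q3

Build one automaton per condition and run them in lockstep. One (6 states) tracks the count of `1`s, saturating at 5; the other (7 states) tracks the input length, saturating at 6. Each combined state is a pair, one component from each; accept when both components accept. After merging equivalent states the machine shrinks.
11 states suffice.
          0    1  
>  q0     q1   q2 
   q1     q3   q4 
   q2     q4   q5 
   q3     q3   q3 
   q4     q3   q6 
   q5     q6   q7 
   q6     q3   q8 
   q7     q8   q9 
   q8     q3  q10 
   q9    q10   q3 
 * q10    q3   q3 
(> = start, * = accepting)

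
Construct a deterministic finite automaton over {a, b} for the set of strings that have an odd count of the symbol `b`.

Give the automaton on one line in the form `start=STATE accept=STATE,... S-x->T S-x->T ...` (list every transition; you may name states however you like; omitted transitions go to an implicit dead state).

The only thing that matters is how many `b`s have appeared, reduced mod 2. Use one state per residue: S0 for 0, …, S1 for 1. Reading `b` moves to the next residue; anything else stays put. S1 is accepting.
A 2-state machine:
        a   b  
>  S0   S0  S1 
 * S1   S1  S0 
(> = start, * = accepting)

start=S0 accept=S1 S0-a->S0 S0-b->S1 S1-a->S1 S1-b->S0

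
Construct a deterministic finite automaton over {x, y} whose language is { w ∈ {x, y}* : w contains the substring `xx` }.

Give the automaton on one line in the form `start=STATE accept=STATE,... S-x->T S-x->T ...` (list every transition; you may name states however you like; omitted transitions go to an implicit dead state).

Track how much of `xx` has been matched so far: state q0 is no progress, q2 is the absorbing accept state reached once `xx` has occurred. Intermediate states record partial matches; on a mismatch, fall back to the longest reusable overlap.
With 3 states:
        x   y  
>  q0   q1  q0 
   q1   q2  q0 
 * q2   q2  q2 
(> = start, * = accepting)

start=q0 accept=q2 q0-x->q1 q0-y->q0 q1-x->q2 q1-y->q0 q2-x->q2 q2-y->q2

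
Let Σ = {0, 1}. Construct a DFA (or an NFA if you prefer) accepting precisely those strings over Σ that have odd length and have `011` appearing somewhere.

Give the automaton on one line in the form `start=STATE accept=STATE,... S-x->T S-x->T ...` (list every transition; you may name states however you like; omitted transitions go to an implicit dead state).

Handle the two conditions separately and then intersect. The first has 2 states tracking the input length modulo 2; the second has 4 states tracking whether and how much of `011` has been seen. A product state is a pair (one from each), accepting exactly when both do.
An 8-state machine:
        0   1  
>  s0   s1  s2 
   s1   s3  s4 
   s2   s3  s0 
   s3   s1  s5 
   s4   s1  s6 
   s5   s3  s7 
 * s6   s7  s7 
   s7   s6  s6 
(> = start, * = accepting)

start=s0 accept=s6 s0-0->s1 s0-1->s2 s1-0->s3 s1-1->s4 s2-0->s3 s2-1->s0 s3-0->s1 s3-1->s5 s4-0->s1 s4-1->s6 s5-0->s3 s5-1->s7 s6-0->s7 s6-1->s7 s7-0->s6 s7-1->s6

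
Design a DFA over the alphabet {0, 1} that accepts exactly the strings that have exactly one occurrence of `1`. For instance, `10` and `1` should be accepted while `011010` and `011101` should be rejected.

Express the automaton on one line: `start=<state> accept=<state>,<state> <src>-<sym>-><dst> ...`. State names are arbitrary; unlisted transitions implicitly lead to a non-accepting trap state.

start=S0 accept=S1 S0-0->S0 S0-1->S1 S1-0->S1 S1-1->S2 S2-0->S2 S2-1->S2

Count `1`s, saturating at 2: state S0 means no `1` yet, S1 means one `1` seen, S2 means more than one. Each `1` increments (capped at S2); other symbols loop. Accept from {S1}.
3 states suffice.
        0   1  
>  S0   S0  S1 
 * S1   S1  S2 
   S2   S2  S2 
(> = start, * = accepting)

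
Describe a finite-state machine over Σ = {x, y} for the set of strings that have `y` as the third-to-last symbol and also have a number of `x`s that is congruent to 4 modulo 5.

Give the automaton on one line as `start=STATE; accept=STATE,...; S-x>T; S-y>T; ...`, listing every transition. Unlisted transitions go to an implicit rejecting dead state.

start=S0; accept=S11,S13,S14,S15; S0-x>S1; S0-y>S0; S1-x>S2; S1-y>S1; S2-x>S3; S2-y>S4; S3-x>S5; S3-y>S6; S4-x>S7; S4-y>S4; S5-x>S0; S5-y>S8; S6-x>S9; S6-y>S10; S7-x>S11; S7-y>S6; S8-x>S0; S8-y>S12; S9-x>S0; S9-y>S13; S10-x>S14; S10-y>S10; S11-x>S0; S11-y>S8; S12-x>S0; S12-y>S15; S13-x>S0; S13-y>S12; S14-x>S0; S14-y>S13; S15-x>S0; S15-y>S15

Run two small machines in parallel and take their product. One (15 states) tracks the last 3 symbols read; the other (5 states) tracks the count of `x`s modulo 5. Each combined state is a pair, one component from each; accept when both components accept. After merging equivalent states the machine shrinks.
          x    y  
>  S0     S1   S0 
   S1     S2   S1 
   S2     S3   S4 
   S3     S5   S6 
   S4     S7   S4 
   S5     S0   S8 
   S6     S9  S10 
   S7    S11   S6 
   S8     S0  S12 
   S9     S0  S13 
   S10   S14  S10 
 * S11    S0   S8 
   S12    S0  S15 
 * S13    S0  S12 
 * S14    S0  S13 
 * S15    S0  S15 
(> = start, * = accepting)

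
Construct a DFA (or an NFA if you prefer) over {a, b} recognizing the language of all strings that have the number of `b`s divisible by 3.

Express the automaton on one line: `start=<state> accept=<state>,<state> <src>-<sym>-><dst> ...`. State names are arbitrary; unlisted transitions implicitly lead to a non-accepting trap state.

start=q0 accept=q0 q0-a->q0 q0-b->q1 q1-a->q1 q1-b->q2 q2-a->q2 q2-b->q0

The only thing that matters is how many `b`s have appeared, reduced mod 3. Use one state per residue: q0 for 0, …, q2 for 2. Reading `b` moves to the next residue; anything else stays put. q0 is accepting.
        a   b  
>* q0   q0  q1 
   q1   q1  q2 
   q2   q2  q0 
(> = start, * = accepting)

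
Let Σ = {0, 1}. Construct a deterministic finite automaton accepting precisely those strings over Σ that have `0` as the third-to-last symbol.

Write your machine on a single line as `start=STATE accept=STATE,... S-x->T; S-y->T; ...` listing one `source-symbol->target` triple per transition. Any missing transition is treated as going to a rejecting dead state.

Because acceptance depends on a position counted from the end, the machine has to buffer the most recent 3 symbols. Make each state the string of the last up-to-3 symbols read; on input `x` shift the window left and append `x`. Accept when the buffered window has length 3 and begins with `0`.
15 states suffice.
          0    1  
>  q0     q1   q2 
   q1     q3   q4 
   q2     q5   q6 
   q3     q7   q8 
   q4     q9  q10 
   q5    q11  q12 
   q6    q13  q14 
 * q7     q7   q8 
 * q8     q9  q10 
 * q9    q11  q12 
 * q10   q13  q14 
   q11    q7   q8 
   q12    q9  q10 
   q13   q11  q12 
   q14   q13  q14 
(> = start, * = accepting)

start=q0; accept=q7,q8,q9,q10; q0-0->q1; q0-1->q2; q1-0->q3; q1-1->q4; q2-0->q5; q2-1->q6; q3-0->q7; q3-1->q8; q4-0->q9; q4-1->q10; q5-0->q11; q5-1->q12; q6-0->q13; q6-1->q14; q7-0->q7; q7-1->q8; q8-0->q9; q8-1->q10; q9-0->q11; q9-1->q12; q10-0->q13; q10-1->q14; q11-0->q7; q11-1->q8; q12-0->q9; q12-1->q10; q13-0->q11; q13-1->q12; q14-0->q13; q14-1->q14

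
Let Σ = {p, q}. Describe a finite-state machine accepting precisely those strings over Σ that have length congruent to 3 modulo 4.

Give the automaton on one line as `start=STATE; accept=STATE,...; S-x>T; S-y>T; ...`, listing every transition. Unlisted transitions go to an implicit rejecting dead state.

Only the length mod 4 matters, so use a 4-cycle: from any state, every input symbol moves to the next state, wrapping s3 back to s0. Mark s3 accepting.
        p   q  
>  s0   s1  s1 
   s1   s2  s2 
   s2   s3  s3 
 * s3   s0  s0 
(> = start, * = accepting)

start=s0; accept=s3; s0-p>s1; s0-q>s1; s1-p>s2; s1-q>s2; s2-p>s3; s2-q>s3; s3-p>s0; s3-q>s0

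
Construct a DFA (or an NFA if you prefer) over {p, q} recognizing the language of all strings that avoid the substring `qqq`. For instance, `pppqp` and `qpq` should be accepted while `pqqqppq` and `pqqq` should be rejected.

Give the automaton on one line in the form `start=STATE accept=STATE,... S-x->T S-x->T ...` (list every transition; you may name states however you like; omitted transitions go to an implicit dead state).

This is the complement of 'contains `qqq`'. Use the same substring-matching states — A through D holding how much of `qqq` has just been matched — but flip the accepting set: everything except the trap D accepts.
4 states suffice.
       p  q 
>* A   A  B 
 * B   A  C 
 * C   A  D 
   D   D  D 
(> = start, * = accepting)

start=A accept=A,B,C A-p->A A-q->B B-p->A B-q->C C-p->A C-q->D D-p->D D-q->D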